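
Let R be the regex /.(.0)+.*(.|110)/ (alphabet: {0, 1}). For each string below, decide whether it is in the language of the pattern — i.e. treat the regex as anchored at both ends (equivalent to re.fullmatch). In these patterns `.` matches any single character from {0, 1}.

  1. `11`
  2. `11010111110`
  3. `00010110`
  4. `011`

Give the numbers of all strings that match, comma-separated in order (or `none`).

2, 3

1 → no match
2 → match
3 → match
4 → no match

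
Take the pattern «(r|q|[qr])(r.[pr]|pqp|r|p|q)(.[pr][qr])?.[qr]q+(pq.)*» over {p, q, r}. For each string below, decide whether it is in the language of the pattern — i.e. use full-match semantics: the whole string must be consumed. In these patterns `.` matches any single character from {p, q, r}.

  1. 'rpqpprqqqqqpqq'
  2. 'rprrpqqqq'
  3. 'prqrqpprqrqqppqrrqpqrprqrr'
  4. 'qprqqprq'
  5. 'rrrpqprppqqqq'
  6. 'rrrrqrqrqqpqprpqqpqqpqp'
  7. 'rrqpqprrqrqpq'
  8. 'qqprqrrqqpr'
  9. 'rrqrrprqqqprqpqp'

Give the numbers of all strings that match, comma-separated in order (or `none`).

1 → match
2. 'rprrpqqqq' → no match
3 → no match
4. 'qprqqprq' → no match
5 → no match
6 → no match
7 → no match
8. 'qqprqrrqqpr' → no match
9 → no match

1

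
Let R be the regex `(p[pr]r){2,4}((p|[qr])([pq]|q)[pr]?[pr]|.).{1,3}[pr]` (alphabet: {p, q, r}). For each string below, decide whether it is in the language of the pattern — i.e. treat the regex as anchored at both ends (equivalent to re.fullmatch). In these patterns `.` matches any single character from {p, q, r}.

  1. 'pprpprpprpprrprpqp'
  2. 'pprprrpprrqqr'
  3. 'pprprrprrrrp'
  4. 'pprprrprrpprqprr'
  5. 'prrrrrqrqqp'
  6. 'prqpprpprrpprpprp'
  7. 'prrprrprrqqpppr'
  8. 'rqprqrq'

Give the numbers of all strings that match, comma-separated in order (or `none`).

1, 2, 3, 4, 7

1 → match
2 → match
3. 'pprprrprrrrp' → match
4 → match
5. 'prrrrrqrqqp' → no match
6 → no match
7 → match
8. 'rqprqrq' → no match — must start with 'p'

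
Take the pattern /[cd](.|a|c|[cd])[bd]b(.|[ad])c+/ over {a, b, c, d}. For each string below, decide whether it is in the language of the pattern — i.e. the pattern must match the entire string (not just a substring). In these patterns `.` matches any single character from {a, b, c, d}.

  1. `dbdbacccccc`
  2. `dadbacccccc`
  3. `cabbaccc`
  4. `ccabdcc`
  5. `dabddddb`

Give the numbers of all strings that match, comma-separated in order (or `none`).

1, 2, 3

1 → match
2 → match
3 → match
4 → no match
5 → no match — must end with `c`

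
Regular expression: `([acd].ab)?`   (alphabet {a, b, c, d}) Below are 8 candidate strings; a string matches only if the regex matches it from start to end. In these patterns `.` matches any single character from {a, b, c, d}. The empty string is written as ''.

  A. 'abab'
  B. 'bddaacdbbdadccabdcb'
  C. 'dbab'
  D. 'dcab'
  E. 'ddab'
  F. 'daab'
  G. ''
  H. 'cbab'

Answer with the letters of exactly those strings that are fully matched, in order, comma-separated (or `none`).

A, C, D, E, F, G, H

A → match
B → no match
C → match
D → match
E → match
F → match
G → match
H → match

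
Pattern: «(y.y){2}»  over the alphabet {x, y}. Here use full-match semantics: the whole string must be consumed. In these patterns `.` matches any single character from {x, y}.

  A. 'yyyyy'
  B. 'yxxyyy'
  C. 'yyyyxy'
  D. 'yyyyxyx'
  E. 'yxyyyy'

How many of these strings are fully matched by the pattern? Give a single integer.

2

A. 'yyyyy' → no match
B. 'yxxyyy' → no match
C. 'yyyyxy' → match
D. 'yyyyxyx' → no match — must end with 'y'
E. 'yxyyyy' → match
Total matched: 2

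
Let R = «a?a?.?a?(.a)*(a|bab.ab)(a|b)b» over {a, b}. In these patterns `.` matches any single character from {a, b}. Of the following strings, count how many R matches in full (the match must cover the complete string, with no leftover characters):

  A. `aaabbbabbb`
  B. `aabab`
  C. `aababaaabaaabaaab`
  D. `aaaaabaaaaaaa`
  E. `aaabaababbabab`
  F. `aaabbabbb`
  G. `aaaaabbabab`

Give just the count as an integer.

A. `aaabbbabbb` → no match
B. `aabab` → no match
C → match
D → no match — must end with `b`
E → no match
F. `aaabbabbb` → no match
G. `aaaaabbabab` → no match
Total matched: 1

1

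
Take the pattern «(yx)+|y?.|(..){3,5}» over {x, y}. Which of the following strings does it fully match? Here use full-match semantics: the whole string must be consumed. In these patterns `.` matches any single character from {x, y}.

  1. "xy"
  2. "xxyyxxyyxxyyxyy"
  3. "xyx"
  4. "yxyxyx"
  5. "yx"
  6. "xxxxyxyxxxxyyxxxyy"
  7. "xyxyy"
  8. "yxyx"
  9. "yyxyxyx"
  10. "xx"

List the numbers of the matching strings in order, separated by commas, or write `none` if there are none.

4, 5, 8

1 → no match
2 → no match
3 → no match
4 → match
5 → match
6 → no match
7 → no match
8 → match
9 → no match
10 → no match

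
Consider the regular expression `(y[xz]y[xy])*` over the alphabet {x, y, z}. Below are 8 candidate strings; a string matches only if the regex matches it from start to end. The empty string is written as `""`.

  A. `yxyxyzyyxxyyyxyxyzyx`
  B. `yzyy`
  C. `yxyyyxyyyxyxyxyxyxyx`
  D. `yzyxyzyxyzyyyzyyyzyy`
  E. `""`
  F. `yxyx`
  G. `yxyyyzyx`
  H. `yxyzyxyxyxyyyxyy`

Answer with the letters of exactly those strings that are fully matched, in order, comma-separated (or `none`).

B, C, D, E, F, G

A → no match
B → match
C → match
D → match
E → match
F → match
G → match
H → no match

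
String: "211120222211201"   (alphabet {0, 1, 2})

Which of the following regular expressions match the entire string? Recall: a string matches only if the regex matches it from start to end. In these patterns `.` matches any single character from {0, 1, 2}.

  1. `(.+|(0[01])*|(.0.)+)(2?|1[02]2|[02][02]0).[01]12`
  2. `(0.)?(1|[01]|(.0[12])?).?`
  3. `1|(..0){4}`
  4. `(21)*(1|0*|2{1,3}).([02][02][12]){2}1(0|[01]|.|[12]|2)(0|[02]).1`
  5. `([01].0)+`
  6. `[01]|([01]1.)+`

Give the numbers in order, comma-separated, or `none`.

4

1 → no match — must end with "12"
2 → no match
3 → no match
4 → match
5 → no match — must end with "0"
6 → no match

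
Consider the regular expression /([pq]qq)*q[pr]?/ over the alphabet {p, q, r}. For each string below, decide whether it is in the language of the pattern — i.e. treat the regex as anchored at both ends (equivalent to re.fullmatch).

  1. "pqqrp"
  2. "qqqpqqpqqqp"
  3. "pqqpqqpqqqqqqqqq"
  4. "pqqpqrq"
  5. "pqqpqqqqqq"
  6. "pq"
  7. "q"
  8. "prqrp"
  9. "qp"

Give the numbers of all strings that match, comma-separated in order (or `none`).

2, 3, 5, 7, 9

1. "pqqrp" → no match
2. "qqqpqqpqqqp" → match
3 → match
4. "pqqpqrq" → no match
5. "pqqpqqqqqq" → match
6. "pq" → no match
7. "q" → match
8. "prqrp" → no match
9. "qp" → match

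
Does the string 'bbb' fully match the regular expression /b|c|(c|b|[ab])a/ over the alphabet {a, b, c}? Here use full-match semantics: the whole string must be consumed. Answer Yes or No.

No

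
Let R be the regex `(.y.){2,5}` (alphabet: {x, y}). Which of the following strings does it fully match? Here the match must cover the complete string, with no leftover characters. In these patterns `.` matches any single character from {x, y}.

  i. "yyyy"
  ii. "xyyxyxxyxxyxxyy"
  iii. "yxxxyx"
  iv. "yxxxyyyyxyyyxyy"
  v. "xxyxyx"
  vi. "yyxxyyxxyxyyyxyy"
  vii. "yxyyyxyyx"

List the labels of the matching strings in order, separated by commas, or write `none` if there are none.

ii

i. "yyyy" → no match
ii → match
iii. "yxxxyx" → no match
iv → no match
v. "xxyxyx" → no match
vi → no match
vii. "yxyyyxyyx" → no match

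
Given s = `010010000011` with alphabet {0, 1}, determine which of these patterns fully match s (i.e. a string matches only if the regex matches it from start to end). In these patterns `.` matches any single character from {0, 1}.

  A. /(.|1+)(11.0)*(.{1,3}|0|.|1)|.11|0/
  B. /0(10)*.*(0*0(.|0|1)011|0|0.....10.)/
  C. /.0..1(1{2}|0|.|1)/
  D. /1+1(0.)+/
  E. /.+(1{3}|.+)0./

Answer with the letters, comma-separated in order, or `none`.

B

A → no match
B → match
C → no match
D → no match — must start with `1`
E → no match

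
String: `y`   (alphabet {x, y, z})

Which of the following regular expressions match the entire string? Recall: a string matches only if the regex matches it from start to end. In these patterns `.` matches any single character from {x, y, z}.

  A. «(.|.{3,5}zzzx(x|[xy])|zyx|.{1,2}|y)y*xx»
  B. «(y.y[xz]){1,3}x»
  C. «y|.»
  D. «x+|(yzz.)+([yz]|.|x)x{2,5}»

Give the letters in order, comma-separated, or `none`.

C

A → no match — must end with `xx`
B → no match — must end with `x`
C → match
D → no match — must end with `x`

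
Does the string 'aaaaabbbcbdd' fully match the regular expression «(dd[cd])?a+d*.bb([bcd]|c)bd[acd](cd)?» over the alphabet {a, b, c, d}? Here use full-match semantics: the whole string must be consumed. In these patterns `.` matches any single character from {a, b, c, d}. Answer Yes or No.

Yes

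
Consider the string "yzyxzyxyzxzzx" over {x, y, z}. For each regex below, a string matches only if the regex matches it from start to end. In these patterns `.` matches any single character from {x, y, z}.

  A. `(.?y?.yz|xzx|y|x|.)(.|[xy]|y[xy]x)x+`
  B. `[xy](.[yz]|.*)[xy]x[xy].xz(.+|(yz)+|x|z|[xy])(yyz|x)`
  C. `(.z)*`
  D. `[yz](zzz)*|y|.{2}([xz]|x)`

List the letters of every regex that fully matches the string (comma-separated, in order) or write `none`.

A → no match
B → match
C → no match
D → no match

B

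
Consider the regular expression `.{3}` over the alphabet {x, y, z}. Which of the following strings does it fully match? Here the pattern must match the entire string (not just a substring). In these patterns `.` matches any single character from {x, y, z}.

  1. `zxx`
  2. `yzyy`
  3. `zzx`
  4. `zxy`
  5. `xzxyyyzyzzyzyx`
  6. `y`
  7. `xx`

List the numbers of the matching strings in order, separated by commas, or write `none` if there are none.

1 → match
2 → no match
3 → match
4 → match
5 → no match
6 → no match
7 → no match

1, 3, 4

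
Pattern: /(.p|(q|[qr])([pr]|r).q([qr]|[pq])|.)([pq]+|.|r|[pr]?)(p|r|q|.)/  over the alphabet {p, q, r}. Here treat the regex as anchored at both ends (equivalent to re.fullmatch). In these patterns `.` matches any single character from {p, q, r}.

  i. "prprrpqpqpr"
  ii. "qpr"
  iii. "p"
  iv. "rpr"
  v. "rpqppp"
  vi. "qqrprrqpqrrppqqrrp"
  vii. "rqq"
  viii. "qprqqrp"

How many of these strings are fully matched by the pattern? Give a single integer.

i → no match
ii → match
iii → no match
iv → match
v → match
vi → no match
vii → match
viii → match
Total matched: 5

5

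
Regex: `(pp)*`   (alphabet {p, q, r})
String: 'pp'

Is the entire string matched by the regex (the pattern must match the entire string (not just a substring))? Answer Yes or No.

Yes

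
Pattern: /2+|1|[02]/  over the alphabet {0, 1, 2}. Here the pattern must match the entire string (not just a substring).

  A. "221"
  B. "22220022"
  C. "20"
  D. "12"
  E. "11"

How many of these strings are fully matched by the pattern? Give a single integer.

A → no match
B → no match
C → no match
D → no match
E → no match
Total matched: 0

0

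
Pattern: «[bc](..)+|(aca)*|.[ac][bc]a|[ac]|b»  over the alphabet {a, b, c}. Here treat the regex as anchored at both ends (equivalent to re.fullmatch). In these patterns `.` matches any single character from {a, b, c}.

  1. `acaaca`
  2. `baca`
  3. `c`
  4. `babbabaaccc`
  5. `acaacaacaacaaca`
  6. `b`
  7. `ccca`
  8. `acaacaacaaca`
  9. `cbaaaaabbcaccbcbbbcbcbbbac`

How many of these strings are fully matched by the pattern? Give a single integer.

8

1 → match
2 → match
3 → match
4 → match
5 → match
6 → match
7 → match
8 → match
9 → no match
Total matched: 8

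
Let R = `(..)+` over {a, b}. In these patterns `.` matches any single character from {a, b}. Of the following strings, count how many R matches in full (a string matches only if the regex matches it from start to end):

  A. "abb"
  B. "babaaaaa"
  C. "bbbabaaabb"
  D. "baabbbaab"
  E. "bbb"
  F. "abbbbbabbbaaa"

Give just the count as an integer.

2

A → no match
B → match
C → match
D → no match
E → no match
F → no match
Total matched: 2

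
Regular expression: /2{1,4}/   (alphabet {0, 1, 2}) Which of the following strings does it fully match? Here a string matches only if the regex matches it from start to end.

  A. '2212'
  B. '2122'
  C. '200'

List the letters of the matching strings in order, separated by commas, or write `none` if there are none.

A → no match
B → no match
C → no match — must end with '2'

none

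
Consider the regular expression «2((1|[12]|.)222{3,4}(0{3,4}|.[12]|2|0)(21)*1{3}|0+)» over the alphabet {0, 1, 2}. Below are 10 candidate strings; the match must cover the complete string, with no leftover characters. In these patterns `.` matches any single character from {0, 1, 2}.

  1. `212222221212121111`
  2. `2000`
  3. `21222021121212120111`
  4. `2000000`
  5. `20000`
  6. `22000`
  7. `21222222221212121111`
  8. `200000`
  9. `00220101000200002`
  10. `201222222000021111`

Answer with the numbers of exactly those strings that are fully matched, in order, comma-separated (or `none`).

1, 2, 4, 5, 7, 8

1 → match
2 → match
3 → no match
4 → match
5 → match
6 → no match
7 → match
8 → match
9 → no match — must start with `2`
10 → no match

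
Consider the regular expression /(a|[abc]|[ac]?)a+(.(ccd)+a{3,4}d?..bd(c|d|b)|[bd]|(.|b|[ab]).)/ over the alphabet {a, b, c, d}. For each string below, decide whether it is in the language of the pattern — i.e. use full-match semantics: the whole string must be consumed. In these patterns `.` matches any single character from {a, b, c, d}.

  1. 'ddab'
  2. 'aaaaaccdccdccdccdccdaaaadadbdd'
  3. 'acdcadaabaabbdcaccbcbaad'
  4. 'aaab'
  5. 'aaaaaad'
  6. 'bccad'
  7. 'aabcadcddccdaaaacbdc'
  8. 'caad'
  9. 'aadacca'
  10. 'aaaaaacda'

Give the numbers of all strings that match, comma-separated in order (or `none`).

1. 'ddab' → no match
2 → match
3 → no match
4. 'aaab' → match
5. 'aaaaaad' → match
6. 'bccad' → no match
7 → no match
8. 'caad' → match
9. 'aadacca' → no match
10. 'aaaaaacda' → no match

2, 4, 5, 8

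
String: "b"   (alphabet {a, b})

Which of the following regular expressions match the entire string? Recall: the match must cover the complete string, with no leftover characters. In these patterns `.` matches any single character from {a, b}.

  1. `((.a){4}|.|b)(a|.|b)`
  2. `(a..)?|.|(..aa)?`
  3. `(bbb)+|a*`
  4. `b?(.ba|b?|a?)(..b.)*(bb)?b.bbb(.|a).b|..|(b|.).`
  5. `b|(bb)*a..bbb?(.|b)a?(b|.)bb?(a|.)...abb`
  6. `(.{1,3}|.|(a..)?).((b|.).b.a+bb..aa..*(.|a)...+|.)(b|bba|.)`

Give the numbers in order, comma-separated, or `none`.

2, 5

1 → no match
2 → match
3 → no match
4 → no match
5 → match
6 → no match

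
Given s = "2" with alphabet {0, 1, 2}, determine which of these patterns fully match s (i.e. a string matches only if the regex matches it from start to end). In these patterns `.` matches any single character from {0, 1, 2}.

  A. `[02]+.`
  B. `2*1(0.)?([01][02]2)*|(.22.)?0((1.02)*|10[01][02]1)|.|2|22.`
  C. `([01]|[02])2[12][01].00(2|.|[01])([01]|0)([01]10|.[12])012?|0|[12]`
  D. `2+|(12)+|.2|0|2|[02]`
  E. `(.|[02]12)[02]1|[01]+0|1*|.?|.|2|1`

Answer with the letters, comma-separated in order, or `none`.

B, C, D, E

A → no match
B → match
C → match
D → match
E → match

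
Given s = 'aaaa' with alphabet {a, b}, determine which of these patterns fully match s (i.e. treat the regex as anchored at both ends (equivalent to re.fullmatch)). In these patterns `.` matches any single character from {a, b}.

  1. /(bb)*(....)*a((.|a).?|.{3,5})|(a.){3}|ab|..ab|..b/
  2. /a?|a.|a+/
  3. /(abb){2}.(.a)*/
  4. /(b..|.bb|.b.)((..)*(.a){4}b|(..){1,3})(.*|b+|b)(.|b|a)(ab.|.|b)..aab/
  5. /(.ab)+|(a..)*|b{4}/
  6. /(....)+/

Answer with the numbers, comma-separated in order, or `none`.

1, 2, 6

1 → match
2 → match
3 → no match — must start with 'abb'
4 → no match — must end with 'aab'
5 → no match
6 → match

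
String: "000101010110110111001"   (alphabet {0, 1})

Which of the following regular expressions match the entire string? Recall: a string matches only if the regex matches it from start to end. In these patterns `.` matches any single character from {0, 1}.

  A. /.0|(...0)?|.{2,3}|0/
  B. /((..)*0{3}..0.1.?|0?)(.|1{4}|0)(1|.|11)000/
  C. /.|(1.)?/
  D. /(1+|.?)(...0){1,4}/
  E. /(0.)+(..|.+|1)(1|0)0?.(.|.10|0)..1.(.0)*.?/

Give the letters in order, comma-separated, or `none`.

A → no match
B → no match — must end with "000"
C → no match
D → no match — must end with "0"
E → match

E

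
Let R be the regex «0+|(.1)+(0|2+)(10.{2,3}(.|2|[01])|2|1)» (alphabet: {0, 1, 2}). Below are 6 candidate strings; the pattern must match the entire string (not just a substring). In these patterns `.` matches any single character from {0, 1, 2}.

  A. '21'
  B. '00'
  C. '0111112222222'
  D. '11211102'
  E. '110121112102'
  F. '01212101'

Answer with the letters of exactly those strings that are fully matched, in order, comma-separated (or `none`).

A. '21' → no match
B. '00' → match
C → match
D. '11211102' → match
E. '110121112102' → match
F. '01212101' → match

B, C, D, E, F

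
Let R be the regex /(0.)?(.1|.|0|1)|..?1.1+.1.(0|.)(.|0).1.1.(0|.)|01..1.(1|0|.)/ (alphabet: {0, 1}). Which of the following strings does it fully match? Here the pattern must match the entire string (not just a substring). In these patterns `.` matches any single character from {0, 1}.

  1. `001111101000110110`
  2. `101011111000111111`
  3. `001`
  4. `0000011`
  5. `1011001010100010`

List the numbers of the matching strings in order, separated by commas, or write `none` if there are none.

1, 2, 3

1 → match
2 → match
3. `001` → match
4. `0000011` → no match
5 → no match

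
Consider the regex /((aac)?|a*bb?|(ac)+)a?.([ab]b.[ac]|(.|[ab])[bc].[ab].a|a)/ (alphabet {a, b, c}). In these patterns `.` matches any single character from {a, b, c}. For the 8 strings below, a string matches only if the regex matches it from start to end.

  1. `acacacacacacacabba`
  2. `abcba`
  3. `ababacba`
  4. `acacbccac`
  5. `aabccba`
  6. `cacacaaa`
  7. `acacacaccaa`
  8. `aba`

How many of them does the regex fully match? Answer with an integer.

2

1 → match
2 → no match
3 → no match
4 → no match
5 → no match
6 → no match
7 → no match
8 → match
Total matched: 2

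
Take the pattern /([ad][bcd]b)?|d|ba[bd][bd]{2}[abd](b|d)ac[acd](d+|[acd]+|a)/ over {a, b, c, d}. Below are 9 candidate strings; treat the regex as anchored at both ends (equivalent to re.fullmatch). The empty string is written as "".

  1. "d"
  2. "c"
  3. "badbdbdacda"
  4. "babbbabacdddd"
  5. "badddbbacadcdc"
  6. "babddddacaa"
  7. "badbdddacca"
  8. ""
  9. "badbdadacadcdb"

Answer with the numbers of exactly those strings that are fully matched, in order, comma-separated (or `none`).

1, 3, 4, 5, 6, 7, 8

1 → match
2 → no match
3 → match
4 → match
5 → match
6 → match
7 → match
8 → match
9 → no match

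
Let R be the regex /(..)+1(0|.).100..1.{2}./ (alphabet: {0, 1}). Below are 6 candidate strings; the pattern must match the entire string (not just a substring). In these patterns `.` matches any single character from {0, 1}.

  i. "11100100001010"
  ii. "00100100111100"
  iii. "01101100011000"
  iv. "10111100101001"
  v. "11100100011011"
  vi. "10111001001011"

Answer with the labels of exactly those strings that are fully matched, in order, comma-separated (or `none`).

i, ii, iii, iv, v

i → match
ii → match
iii → match
iv → match
v → match
vi → no match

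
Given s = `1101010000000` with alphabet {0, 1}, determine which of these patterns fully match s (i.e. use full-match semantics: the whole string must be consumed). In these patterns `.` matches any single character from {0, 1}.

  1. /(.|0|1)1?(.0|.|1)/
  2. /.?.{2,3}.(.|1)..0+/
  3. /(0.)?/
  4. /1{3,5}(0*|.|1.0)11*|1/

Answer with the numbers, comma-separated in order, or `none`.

1 → no match
2 → match
3 → no match
4 → no match

2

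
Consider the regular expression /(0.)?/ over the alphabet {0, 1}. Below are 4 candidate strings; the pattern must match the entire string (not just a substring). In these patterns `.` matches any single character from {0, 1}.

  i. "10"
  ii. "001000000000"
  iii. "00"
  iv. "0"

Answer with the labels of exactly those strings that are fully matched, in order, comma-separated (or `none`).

iii

i. "10" → no match
ii. "001000000000" → no match
iii. "00" → match
iv. "0" → no match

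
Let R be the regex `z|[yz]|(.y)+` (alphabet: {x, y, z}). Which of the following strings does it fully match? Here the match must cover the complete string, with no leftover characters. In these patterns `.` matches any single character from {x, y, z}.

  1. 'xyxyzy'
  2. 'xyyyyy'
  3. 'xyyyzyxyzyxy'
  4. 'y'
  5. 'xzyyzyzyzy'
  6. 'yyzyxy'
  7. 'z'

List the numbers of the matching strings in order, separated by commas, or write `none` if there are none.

1, 2, 3, 4, 6, 7

1 → match
2 → match
3 → match
4 → match
5 → no match
6 → match
7 → match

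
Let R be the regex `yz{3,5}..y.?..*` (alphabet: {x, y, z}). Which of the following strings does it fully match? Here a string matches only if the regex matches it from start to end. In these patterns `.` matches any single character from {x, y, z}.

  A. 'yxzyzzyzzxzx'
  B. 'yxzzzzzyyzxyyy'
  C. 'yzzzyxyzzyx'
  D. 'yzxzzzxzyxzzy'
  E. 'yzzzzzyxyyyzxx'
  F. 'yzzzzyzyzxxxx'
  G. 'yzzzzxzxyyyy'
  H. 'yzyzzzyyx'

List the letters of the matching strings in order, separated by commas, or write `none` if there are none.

C, E, F

A → no match — must start with 'yz'
B → no match — must start with 'yz'
C → match
D → no match
E → match
F → match
G → no match
H → no match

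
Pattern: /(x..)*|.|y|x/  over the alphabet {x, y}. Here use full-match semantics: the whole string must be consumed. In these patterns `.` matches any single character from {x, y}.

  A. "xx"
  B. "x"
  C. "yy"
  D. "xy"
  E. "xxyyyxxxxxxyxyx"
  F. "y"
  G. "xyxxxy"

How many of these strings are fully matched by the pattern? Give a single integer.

A → no match
B → match
C → no match
D → no match
E → no match
F → match
G → match
Total matched: 3

3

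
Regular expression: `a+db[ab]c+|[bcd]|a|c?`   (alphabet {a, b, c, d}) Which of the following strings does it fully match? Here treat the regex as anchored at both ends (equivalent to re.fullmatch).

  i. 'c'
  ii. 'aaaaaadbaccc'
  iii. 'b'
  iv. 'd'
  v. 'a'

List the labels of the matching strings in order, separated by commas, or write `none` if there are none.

i, ii, iii, iv, v

i → match
ii → match
iii → match
iv → match
v → match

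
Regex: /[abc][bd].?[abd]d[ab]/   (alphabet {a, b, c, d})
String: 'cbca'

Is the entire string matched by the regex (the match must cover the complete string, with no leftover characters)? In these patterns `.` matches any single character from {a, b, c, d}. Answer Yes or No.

No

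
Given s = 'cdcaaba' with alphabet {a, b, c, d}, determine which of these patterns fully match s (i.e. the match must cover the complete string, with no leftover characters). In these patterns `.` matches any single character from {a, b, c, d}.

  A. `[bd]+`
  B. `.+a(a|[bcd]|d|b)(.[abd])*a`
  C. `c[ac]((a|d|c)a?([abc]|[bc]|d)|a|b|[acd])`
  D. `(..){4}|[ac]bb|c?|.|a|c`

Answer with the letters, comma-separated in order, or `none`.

A → no match
B → match
C → no match
D → no match

B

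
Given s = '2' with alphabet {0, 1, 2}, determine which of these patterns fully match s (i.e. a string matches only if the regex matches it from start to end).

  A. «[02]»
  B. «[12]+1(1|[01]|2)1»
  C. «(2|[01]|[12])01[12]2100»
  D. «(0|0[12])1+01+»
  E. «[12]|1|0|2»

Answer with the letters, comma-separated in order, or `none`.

A → match
B → no match — must end with '1'
C → no match — must end with '2100'
D → no match — must start with '0'
E → match

A, E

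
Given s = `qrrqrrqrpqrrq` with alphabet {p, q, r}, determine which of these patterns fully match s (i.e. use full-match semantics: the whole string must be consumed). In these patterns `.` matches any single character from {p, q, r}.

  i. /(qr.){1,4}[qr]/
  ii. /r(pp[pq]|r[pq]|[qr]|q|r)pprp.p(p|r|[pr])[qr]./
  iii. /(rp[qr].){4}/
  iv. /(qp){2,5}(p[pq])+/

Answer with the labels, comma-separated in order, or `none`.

i → match
ii → no match — must start with `r`
iii → no match — must start with `rp`
iv → no match — must start with `qp`

i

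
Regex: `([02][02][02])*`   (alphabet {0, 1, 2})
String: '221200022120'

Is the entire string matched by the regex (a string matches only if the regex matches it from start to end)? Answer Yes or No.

No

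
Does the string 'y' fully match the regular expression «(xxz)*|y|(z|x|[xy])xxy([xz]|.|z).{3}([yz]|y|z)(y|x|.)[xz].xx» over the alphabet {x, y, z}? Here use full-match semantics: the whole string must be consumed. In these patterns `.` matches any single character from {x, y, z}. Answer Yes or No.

Yes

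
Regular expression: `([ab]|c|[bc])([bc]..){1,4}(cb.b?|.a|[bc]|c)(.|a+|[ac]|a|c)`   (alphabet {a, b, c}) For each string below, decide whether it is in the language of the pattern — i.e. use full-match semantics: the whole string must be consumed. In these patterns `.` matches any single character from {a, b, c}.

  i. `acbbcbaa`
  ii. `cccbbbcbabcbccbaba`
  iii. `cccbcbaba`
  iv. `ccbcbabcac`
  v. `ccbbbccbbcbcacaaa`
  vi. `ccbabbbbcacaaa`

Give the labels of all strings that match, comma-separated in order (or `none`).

i. `acbbcbaa` → match
ii → match
iii. `cccbcbaba` → match
iv. `ccbcbabcac` → match
v → match
vi → match

i, ii, iii, iv, v, vi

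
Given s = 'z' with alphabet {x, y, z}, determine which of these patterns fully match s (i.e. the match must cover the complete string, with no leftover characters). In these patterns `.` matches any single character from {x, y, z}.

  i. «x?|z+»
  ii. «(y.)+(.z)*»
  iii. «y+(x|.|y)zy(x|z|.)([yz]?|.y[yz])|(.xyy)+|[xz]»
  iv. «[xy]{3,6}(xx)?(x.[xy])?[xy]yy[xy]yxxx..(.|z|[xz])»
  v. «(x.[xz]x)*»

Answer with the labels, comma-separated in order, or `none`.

i → match
ii → no match — must start with 'y'
iii → match
iv → no match
v → no match

i, iii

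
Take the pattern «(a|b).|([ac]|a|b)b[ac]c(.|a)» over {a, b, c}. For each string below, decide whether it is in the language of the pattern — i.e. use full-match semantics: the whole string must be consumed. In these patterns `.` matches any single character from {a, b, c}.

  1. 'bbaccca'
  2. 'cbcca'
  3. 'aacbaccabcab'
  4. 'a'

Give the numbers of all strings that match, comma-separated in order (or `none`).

1 → no match
2 → match
3 → no match
4 → no match

2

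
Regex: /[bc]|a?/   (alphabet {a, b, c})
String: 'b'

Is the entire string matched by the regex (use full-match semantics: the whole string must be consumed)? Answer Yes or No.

Yes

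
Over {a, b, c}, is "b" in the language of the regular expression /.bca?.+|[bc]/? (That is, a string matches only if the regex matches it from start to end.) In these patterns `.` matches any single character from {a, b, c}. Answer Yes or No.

Yes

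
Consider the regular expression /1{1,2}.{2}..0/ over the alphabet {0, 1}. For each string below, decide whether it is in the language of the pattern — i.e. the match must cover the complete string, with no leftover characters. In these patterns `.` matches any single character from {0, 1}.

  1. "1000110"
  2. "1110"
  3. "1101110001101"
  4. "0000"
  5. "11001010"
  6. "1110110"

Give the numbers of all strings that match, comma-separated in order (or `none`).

6

1 → no match
2 → no match
3 → no match — must end with "0"
4 → no match — must start with "1"
5 → no match
6 → match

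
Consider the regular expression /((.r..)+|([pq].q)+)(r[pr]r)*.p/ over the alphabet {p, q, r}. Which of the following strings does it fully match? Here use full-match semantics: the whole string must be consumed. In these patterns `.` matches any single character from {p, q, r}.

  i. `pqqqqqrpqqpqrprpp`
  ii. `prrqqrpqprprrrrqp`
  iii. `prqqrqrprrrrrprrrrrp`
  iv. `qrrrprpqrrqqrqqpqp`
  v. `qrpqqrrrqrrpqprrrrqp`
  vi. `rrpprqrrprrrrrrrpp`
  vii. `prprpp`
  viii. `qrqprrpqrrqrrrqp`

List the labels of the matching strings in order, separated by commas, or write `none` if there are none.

ii, iii, vii

i → no match
ii → match
iii → match
iv → no match
v → no match
vi → no match
vii → match
viii → no match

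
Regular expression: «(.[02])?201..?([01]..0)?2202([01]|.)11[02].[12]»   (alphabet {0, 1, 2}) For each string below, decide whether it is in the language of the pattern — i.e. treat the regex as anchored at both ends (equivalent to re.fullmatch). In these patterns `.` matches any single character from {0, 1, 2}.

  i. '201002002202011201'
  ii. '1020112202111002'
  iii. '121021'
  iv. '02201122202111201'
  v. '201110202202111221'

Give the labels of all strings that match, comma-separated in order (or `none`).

i, ii, iv, v

i → match
ii → match
iii. '121021' → no match
iv → match
v → match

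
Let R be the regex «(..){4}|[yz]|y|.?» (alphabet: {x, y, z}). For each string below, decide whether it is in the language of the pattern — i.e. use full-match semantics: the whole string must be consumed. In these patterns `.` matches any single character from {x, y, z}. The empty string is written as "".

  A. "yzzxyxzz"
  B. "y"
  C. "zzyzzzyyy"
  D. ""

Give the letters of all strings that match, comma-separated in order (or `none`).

A, B, D

A. "yzzxyxzz" → match
B. "y" → match
C. "zzyzzzyyy" → no match
D. "" → match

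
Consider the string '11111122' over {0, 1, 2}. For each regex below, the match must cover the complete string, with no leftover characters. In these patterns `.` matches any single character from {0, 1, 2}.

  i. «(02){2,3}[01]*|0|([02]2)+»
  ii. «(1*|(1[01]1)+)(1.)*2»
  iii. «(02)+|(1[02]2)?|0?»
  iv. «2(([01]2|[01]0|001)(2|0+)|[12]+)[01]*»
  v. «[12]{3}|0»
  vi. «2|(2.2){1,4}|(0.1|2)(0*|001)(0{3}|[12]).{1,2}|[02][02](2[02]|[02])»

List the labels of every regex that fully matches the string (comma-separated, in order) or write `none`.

ii

i → no match
ii → match
iii → no match
iv → no match — must start with '2'
v → no match
vi → no match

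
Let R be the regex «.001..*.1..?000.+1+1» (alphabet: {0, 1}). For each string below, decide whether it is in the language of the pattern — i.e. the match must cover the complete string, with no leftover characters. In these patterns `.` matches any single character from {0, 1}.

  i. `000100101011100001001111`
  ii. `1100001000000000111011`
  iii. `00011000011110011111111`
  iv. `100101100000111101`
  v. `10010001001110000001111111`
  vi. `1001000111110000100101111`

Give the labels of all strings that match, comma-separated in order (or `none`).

i → match
ii → no match
iii → no match
iv → no match — must end with `11`
v → match
vi → match

i, v, vi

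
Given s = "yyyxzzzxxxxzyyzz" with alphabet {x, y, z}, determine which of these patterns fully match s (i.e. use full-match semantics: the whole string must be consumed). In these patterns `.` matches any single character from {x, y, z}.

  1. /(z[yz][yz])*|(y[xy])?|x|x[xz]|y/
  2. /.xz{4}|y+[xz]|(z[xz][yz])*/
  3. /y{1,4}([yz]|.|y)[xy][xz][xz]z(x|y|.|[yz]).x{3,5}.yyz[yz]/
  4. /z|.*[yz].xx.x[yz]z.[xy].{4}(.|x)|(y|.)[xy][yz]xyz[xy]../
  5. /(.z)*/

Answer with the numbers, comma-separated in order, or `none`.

1 → no match
2 → no match
3 → match
4 → no match
5 → no match

3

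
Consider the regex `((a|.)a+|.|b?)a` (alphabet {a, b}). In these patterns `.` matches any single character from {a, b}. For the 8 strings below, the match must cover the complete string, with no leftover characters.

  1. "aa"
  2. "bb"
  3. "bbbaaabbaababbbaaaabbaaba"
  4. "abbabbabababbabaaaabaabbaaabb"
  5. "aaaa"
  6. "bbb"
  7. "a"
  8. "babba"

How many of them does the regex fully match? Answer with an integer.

1 → match
2 → no match — must end with "a"
3 → no match
4 → no match — must end with "a"
5 → match
6 → no match — must end with "a"
7 → match
8 → no match
Total matched: 3

3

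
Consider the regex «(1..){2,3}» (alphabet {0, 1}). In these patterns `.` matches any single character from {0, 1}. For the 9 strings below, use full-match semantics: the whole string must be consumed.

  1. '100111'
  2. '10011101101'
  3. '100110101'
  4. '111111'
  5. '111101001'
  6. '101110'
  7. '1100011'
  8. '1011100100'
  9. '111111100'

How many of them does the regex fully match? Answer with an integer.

1. '100111' → match
2. '10011101101' → no match
3. '100110101' → match
4. '111111' → match
5. '111101001' → no match
6. '101110' → match
7. '1100011' → no match
8. '1011100100' → no match
9. '111111100' → match
Total matched: 5

5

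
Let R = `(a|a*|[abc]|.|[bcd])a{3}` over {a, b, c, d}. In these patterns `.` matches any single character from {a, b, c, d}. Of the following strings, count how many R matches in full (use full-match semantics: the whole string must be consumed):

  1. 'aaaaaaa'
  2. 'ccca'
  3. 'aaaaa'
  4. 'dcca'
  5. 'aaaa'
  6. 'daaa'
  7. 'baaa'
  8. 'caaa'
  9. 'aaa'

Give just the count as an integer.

7

1 → match
2 → no match
3 → match
4 → no match
5 → match
6 → match
7 → match
8 → match
9 → match
Total matched: 7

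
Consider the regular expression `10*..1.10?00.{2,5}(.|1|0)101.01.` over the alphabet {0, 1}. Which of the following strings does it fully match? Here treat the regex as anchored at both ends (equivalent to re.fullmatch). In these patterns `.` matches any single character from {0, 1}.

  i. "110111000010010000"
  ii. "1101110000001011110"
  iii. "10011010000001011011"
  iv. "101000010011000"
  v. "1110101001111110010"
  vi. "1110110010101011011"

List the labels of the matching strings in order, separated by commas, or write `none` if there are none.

iii

i → no match
ii → no match
iii → match
iv → no match
v → no match
vi → no match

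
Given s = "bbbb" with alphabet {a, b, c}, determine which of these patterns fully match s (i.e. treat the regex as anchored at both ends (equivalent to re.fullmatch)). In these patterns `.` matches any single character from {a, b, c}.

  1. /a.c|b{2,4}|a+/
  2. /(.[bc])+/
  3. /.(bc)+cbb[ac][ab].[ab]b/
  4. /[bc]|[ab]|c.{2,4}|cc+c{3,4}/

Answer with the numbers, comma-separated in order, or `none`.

1, 2

1 → match
2 → match
3 → no match
4 → no match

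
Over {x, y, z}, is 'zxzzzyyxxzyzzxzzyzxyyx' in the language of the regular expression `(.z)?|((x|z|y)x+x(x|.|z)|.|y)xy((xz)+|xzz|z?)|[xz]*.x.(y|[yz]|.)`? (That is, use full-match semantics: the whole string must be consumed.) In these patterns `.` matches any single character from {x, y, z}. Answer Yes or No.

No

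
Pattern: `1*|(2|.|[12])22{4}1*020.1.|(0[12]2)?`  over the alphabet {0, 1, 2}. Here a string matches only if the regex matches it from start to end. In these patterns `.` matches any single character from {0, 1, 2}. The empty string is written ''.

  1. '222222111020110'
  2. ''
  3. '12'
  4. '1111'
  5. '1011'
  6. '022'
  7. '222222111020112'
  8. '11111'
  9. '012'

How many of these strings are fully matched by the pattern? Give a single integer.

7

1 → match
2 → match
3 → no match
4 → match
5 → no match
6 → match
7 → match
8 → match
9 → match
Total matched: 7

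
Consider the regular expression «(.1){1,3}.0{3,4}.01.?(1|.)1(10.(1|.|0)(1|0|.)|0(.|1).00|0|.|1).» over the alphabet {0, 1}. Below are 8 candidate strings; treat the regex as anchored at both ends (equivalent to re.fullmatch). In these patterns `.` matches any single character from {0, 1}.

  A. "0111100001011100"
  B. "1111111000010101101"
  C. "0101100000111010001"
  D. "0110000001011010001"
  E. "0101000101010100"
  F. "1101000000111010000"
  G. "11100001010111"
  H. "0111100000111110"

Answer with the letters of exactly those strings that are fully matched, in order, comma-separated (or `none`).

A, B, C, D, F, G, H

A → match
B → match
C → match
D → match
E → no match
F → match
G → match
H → match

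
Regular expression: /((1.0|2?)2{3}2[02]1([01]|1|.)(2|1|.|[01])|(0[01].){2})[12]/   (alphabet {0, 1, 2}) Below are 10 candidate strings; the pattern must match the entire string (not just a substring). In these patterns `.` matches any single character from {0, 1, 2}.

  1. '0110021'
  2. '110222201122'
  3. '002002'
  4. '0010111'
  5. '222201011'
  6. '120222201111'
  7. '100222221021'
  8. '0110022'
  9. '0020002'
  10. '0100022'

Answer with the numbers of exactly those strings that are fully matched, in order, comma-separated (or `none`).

1 → match
2 → match
3 → no match
4 → match
5 → match
6 → match
7 → match
8 → match
9 → match
10 → match

1, 2, 4, 5, 6, 7, 8, 9, 10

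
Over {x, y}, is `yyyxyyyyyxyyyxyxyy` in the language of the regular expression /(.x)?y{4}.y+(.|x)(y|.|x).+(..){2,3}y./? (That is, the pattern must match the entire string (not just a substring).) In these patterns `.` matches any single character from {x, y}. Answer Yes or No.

No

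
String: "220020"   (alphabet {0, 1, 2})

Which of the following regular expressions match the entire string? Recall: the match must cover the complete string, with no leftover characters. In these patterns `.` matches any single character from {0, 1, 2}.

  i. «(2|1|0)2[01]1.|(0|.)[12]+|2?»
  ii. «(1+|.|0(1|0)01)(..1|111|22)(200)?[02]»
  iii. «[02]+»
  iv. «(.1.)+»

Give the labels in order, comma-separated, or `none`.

i → no match
ii → no match
iii → match
iv → no match

iii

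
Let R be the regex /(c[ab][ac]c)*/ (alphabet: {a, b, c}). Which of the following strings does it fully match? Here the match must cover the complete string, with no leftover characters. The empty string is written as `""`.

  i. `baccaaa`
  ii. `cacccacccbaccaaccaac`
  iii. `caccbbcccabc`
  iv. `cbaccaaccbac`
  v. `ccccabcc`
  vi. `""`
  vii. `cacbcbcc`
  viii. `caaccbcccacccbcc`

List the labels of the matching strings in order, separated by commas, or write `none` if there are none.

ii, iv, vi, viii

i → no match
ii → match
iii → no match
iv → match
v → no match
vi → match
vii → no match
viii → match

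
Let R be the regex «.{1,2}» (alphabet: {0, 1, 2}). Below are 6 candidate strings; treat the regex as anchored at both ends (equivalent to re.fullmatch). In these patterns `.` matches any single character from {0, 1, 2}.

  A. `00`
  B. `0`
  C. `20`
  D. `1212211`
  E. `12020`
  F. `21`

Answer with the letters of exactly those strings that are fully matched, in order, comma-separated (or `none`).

A → match
B → match
C → match
D → no match
E → no match
F → match

A, B, C, F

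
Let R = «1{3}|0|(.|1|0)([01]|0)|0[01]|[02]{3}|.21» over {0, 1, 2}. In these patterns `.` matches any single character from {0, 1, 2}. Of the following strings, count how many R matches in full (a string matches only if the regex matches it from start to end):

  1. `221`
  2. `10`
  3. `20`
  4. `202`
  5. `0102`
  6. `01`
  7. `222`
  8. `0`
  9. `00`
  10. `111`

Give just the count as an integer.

9

1 → match
2 → match
3 → match
4 → match
5 → no match
6 → match
7 → match
8 → match
9 → match
10 → match
Total matched: 9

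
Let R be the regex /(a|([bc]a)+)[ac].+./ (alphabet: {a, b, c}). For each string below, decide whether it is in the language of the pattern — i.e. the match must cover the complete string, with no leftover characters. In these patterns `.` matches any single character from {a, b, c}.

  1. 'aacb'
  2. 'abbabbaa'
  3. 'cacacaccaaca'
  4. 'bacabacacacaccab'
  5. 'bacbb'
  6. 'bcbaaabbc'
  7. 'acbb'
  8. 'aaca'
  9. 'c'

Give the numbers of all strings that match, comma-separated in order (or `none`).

1, 3, 4, 5, 7, 8

1 → match
2 → no match
3 → match
4 → match
5 → match
6 → no match
7 → match
8 → match
9 → no match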